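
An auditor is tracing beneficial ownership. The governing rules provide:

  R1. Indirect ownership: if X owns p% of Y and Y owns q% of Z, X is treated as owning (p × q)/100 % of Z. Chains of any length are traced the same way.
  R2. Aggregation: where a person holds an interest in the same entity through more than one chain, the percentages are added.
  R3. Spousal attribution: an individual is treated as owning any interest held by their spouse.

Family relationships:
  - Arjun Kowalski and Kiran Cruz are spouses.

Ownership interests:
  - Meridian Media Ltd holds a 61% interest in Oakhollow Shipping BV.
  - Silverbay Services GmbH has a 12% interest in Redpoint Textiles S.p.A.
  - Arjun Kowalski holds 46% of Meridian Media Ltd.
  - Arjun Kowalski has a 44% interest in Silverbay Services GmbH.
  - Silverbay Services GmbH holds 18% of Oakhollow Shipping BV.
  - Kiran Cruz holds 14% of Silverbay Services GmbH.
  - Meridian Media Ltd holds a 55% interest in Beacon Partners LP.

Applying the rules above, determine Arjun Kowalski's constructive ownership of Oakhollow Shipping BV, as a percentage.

By spousal attribution (R3), Arjun Kowalski is treated as also owning Kiran Cruz's interest in Silverbay Services GmbH, giving 44% + 14% = 58%.
Chain via Silverbay Services GmbH (R1): 58% × 18% = 10.44% of Oakhollow Shipping BV.
Chain via Meridian Media Ltd (R1): 46% × 61% = 28.06% of Oakhollow Shipping BV.
Aggregating (R2): 10.44% + 28.06% = 38.5%.

38.5%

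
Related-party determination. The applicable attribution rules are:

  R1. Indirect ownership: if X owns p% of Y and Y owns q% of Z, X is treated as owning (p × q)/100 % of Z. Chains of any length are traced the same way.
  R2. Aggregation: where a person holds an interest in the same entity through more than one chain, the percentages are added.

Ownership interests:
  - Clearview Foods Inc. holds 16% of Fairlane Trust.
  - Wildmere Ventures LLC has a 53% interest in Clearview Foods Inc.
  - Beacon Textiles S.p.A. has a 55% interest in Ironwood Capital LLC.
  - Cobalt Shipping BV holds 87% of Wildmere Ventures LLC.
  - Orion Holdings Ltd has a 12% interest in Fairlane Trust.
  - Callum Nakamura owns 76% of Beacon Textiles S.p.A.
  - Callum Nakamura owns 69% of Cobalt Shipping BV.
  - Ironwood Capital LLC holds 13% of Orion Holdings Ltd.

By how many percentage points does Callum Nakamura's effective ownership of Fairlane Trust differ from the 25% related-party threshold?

19.257376

Chain via Cobalt Shipping BV → Wildmere Ventures LLC → Clearview Foods Inc. (R1): 69% × 87% × 53% × 16% = 5.090544% of Fairlane Trust.
Chain via Beacon Textiles S.p.A. → Ironwood Capital LLC → Orion Holdings Ltd (R1): 76% × 55% × 13% × 12% = 0.65208% of Fairlane Trust.
Aggregating (R2): 5.090544% + 0.65208% = 5.742624%.
5.742624% falls short of the 25% threshold by 19.257376 percentage points.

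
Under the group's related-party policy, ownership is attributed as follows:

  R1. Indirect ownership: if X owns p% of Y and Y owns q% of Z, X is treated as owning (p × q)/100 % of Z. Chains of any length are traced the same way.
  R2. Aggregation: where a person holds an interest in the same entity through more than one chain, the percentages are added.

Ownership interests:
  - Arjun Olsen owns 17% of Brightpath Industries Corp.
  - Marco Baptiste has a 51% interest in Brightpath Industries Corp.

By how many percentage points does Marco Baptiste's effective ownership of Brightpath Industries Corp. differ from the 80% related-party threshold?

Direct interest in Brightpath Industries Corp: 51%.
51% falls short of the 80% threshold by 29 percentage points.

29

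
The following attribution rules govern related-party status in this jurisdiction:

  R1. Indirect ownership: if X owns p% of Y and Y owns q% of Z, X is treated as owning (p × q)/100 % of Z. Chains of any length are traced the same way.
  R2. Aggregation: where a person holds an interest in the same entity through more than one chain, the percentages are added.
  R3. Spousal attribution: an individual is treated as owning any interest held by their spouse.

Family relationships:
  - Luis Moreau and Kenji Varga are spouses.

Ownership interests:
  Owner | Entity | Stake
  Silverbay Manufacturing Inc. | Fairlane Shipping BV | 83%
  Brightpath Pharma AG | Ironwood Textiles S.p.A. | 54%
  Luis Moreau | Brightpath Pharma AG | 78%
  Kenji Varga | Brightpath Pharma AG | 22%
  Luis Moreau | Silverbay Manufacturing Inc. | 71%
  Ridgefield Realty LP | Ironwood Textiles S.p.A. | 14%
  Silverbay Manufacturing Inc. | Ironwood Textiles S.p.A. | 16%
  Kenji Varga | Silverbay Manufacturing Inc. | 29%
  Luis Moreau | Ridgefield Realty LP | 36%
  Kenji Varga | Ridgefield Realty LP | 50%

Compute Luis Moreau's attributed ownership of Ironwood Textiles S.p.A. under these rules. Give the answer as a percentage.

82.04%

By spousal attribution (R3), Luis Moreau is treated as also owning Kenji Varga's interest in Ridgefield Realty LP, giving 36% + 50% = 86%.
By spousal attribution (R3), Luis Moreau is treated as also owning Kenji Varga's interest in Brightpath Pharma AG, giving 78% + 22% = 100%.
By spousal attribution (R3), Luis Moreau is treated as also owning Kenji Varga's interest in Silverbay Manufacturing Inc, giving 71% + 29% = 100%.
Chain via Ridgefield Realty LP (R1): 86% × 14% = 12.04% of Ironwood Textiles S.p.A.
Chain via Brightpath Pharma AG (R1): 100% × 54% = 54% of Ironwood Textiles S.p.A.
Chain via Silverbay Manufacturing Inc. (R1): 100% × 16% = 16% of Ironwood Textiles S.p.A.
Aggregating (R2): 12.04% + 54% + 16% = 82.04%.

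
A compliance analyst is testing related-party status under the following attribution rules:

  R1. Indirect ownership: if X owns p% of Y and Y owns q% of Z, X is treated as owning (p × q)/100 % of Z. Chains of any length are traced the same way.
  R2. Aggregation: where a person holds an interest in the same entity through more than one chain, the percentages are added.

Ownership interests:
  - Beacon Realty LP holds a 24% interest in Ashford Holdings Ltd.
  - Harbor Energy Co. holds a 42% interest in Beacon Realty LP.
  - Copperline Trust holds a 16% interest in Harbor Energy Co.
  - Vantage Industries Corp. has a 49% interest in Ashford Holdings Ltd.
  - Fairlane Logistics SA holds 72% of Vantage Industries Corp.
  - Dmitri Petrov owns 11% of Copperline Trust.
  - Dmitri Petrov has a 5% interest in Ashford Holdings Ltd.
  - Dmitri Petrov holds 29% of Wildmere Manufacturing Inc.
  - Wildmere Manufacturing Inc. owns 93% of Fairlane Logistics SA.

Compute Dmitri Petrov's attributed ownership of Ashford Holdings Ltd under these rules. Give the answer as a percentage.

14.692424%

Chain via Wildmere Manufacturing Inc. → Fairlane Logistics SA → Vantage Industries Corp. (R1): 29% × 93% × 72% × 49% = 9.515016% of Ashford Holdings Ltd.
Chain via Copperline Trust → Harbor Energy Co. → Beacon Realty LP (R1): 11% × 16% × 42% × 24% = 0.177408% of Ashford Holdings Ltd.
Direct interest in Ashford Holdings Ltd: 5%.
Aggregating (R2): 9.515016% + 0.177408% + 5% = 14.692424%.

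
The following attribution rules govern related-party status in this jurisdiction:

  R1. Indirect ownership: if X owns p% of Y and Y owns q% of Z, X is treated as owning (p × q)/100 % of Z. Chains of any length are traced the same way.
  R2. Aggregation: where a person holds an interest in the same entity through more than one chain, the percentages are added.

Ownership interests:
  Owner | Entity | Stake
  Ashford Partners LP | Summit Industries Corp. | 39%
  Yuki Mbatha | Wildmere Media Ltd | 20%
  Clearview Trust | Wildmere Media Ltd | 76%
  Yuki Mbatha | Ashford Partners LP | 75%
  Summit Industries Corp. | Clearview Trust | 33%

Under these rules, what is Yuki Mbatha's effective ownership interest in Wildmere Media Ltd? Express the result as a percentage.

27.3359%

Chain via Ashford Partners LP → Summit Industries Corp. → Clearview Trust (R1): 75% × 39% × 33% × 76% = 7.3359% of Wildmere Media Ltd.
Direct interest in Wildmere Media Ltd: 20%.
Aggregating (R2): 7.3359% + 20% = 27.3359%.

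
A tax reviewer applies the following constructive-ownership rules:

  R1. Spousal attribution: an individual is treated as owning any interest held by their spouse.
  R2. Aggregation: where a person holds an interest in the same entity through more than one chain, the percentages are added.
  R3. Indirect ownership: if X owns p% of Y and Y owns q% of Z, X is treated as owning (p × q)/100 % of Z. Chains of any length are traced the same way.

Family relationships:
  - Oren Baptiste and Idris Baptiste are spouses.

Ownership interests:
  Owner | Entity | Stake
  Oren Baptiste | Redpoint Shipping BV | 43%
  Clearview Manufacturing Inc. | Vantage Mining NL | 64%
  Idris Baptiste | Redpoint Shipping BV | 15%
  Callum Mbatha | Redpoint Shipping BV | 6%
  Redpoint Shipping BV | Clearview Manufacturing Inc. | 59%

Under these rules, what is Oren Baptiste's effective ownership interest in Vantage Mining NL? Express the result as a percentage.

21.9008%

By spousal attribution (R1), Oren Baptiste is treated as also owning Idris Baptiste's interest in Redpoint Shipping BV, giving 43% + 15% = 58%.
Chain via Redpoint Shipping BV → Clearview Manufacturing Inc. (R3): 58% × 59% × 64% = 21.9008% of Vantage Mining NL.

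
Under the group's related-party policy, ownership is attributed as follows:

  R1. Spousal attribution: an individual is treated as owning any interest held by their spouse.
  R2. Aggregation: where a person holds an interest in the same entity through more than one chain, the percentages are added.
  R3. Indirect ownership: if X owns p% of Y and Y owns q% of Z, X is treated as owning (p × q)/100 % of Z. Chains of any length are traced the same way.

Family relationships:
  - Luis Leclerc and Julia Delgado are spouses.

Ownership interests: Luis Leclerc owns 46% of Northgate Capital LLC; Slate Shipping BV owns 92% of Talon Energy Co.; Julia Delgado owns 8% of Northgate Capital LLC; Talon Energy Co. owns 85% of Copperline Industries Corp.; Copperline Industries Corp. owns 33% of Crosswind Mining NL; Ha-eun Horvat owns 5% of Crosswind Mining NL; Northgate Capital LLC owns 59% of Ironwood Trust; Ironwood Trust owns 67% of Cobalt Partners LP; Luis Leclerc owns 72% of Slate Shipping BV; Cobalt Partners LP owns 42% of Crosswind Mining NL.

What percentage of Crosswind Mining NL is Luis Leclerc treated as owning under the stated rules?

27.545724%

By spousal attribution (R1), Luis Leclerc is treated as also owning Julia Delgado's interest in Northgate Capital LLC, giving 46% + 8% = 54%.
Chain via Northgate Capital LLC → Ironwood Trust → Cobalt Partners LP (R3): 54% × 59% × 67% × 42% = 8.965404% of Crosswind Mining NL.
Chain via Slate Shipping BV → Talon Energy Co. → Copperline Industries Corp. (R3): 72% × 92% × 85% × 33% = 18.58032% of Crosswind Mining NL.
Aggregating (R2): 8.965404% + 18.58032% = 27.545724%.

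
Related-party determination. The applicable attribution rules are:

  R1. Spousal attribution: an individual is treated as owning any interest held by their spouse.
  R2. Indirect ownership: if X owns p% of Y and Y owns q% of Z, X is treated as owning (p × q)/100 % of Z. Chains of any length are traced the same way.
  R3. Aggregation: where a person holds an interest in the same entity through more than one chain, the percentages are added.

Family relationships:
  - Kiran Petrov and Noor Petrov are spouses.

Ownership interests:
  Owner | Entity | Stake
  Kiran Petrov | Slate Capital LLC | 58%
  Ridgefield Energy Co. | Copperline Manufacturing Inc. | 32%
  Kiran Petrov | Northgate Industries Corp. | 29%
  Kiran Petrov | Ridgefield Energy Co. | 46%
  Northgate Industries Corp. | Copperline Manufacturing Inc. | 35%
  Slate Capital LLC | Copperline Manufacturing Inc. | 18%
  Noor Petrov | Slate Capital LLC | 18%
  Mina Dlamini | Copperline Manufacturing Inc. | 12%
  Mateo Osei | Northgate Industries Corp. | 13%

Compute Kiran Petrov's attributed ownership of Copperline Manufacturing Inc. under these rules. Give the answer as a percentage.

38.55%

By spousal attribution (R1), Kiran Petrov is treated as also owning Noor Petrov's interest in Slate Capital LLC, giving 58% + 18% = 76%.
Chain via Northgate Industries Corp. (R2): 29% × 35% = 10.15% of Copperline Manufacturing Inc.
Chain via Slate Capital LLC (R2): 76% × 18% = 13.68% of Copperline Manufacturing Inc.
Chain via Ridgefield Energy Co. (R2): 46% × 32% = 14.72% of Copperline Manufacturing Inc.
Aggregating (R3): 10.15% + 13.68% + 14.72% = 38.55%.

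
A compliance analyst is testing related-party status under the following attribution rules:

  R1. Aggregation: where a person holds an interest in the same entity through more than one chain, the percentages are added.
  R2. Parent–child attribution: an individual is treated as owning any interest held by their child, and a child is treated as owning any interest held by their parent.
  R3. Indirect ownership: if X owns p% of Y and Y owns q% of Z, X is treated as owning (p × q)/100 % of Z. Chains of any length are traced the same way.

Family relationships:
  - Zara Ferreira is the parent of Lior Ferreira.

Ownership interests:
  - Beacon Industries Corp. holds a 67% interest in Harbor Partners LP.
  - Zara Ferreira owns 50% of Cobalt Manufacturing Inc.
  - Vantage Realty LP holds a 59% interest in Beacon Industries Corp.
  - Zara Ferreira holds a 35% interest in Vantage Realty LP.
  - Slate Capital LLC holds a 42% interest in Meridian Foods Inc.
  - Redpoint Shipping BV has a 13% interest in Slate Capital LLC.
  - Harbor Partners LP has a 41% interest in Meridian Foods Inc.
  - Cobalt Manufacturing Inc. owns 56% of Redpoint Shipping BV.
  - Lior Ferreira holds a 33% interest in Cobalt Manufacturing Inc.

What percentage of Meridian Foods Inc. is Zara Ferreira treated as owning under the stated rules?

8.210363%

By parent–child attribution (R2), Zara Ferreira is treated as also owning Lior Ferreira's interest in Cobalt Manufacturing Inc, giving 50% + 33% = 83%.
Chain via Vantage Realty LP → Beacon Industries Corp. → Harbor Partners LP (R3): 35% × 59% × 67% × 41% = 5.672555% of Meridian Foods Inc.
Chain via Cobalt Manufacturing Inc. → Redpoint Shipping BV → Slate Capital LLC (R3): 83% × 56% × 13% × 42% = 2.537808% of Meridian Foods Inc.
Aggregating (R1): 5.672555% + 2.537808% = 8.210363%.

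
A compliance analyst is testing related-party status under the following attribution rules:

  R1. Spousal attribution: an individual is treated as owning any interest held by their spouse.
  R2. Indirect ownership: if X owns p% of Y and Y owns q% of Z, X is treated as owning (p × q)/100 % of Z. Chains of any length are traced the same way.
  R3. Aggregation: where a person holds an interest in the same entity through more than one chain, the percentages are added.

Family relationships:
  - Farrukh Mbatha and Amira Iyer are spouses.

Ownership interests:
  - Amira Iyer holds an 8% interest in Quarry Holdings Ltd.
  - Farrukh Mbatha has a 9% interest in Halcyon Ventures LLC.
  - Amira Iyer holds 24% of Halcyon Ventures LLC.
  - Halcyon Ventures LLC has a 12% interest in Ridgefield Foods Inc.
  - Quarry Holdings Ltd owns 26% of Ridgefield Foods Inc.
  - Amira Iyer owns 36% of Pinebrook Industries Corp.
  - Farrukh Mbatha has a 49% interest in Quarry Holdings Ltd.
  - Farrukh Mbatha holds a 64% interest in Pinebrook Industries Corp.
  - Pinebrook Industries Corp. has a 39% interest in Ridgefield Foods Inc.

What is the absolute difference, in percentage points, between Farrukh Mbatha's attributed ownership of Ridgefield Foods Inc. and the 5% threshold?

By spousal attribution (R1), Farrukh Mbatha is treated as also owning Amira Iyer's interest in Halcyon Ventures LLC, giving 9% + 24% = 33%.
By spousal attribution (R1), Farrukh Mbatha is treated as also owning Amira Iyer's interest in Pinebrook Industries Corp, giving 64% + 36% = 100%.
By spousal attribution (R1), Farrukh Mbatha is treated as also owning Amira Iyer's interest in Quarry Holdings Ltd, giving 49% + 8% = 57%.
Chain via Halcyon Ventures LLC (R2): 33% × 12% = 3.96% of Ridgefield Foods Inc.
Chain via Pinebrook Industries Corp. (R2): 100% × 39% = 39% of Ridgefield Foods Inc.
Chain via Quarry Holdings Ltd (R2): 57% × 26% = 14.82% of Ridgefield Foods Inc.
Aggregating (R3): 3.96% + 39% + 14.82% = 57.78%.
57.78% exceeds the 5% threshold by 52.78 percentage points.

52.78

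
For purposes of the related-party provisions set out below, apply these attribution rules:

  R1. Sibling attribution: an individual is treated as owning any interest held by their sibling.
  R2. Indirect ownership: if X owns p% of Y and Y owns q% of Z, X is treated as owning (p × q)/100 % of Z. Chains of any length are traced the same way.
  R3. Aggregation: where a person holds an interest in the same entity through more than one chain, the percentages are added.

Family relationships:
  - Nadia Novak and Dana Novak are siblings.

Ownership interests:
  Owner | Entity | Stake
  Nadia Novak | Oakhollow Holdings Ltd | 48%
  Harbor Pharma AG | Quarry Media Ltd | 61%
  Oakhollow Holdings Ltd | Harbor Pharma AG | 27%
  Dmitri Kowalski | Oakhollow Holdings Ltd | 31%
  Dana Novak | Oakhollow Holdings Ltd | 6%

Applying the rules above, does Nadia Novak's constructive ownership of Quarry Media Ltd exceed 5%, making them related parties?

Yes

By sibling attribution (R1), Nadia Novak is treated as also owning Dana Novak's interest in Oakhollow Holdings Ltd, giving 48% + 6% = 54%.
Chain via Oakhollow Holdings Ltd → Harbor Pharma AG (R2): 54% × 27% × 61% = 8.8938% of Quarry Media Ltd.
8.8938% exceeds the 5% threshold, so Nadia is a related party to Quarry Media Ltd.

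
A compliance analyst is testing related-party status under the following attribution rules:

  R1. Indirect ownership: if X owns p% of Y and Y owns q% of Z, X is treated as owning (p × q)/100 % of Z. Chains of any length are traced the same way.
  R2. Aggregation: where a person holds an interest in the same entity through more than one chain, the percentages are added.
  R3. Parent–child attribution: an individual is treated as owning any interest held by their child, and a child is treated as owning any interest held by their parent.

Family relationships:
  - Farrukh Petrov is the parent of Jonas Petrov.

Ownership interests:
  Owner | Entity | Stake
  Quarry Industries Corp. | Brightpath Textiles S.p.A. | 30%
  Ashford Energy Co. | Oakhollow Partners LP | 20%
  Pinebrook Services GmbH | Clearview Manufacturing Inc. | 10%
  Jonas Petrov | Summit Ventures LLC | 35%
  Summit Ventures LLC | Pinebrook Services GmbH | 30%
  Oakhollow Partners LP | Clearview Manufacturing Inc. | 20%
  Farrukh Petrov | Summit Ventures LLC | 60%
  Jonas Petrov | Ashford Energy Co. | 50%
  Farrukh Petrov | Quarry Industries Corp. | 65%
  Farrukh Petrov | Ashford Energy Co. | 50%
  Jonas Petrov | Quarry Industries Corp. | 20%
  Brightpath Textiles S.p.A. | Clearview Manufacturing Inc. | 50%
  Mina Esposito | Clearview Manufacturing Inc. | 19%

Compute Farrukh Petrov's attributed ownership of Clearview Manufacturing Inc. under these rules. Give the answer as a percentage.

19.6%

By parent–child attribution (R3), Farrukh Petrov is treated as also owning Jonas Petrov's interest in Quarry Industries Corp, giving 65% + 20% = 85%.
By parent–child attribution (R3), Farrukh Petrov is treated as also owning Jonas Petrov's interest in Ashford Energy Co, giving 50% + 50% = 100%.
By parent–child attribution (R3), Farrukh Petrov is treated as also owning Jonas Petrov's interest in Summit Ventures LLC, giving 60% + 35% = 95%.
Chain via Quarry Industries Corp. → Brightpath Textiles S.p.A. (R1): 85% × 30% × 50% = 12.75% of Clearview Manufacturing Inc.
Chain via Ashford Energy Co. → Oakhollow Partners LP (R1): 100% × 20% × 20% = 4% of Clearview Manufacturing Inc.
Chain via Summit Ventures LLC → Pinebrook Services GmbH (R1): 95% × 30% × 10% = 2.85% of Clearview Manufacturing Inc.
Aggregating (R2): 12.75% + 4% + 2.85% = 19.6%.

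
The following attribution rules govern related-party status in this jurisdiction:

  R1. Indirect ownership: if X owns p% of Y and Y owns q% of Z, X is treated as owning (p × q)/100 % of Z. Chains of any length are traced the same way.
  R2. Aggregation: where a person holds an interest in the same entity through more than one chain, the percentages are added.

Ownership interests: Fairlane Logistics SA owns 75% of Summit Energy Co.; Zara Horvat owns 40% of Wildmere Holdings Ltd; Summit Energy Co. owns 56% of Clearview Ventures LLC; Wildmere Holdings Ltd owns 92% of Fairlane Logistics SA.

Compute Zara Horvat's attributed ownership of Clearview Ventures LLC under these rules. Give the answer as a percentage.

Chain via Wildmere Holdings Ltd → Fairlane Logistics SA → Summit Energy Co. (R1): 40% × 92% × 75% × 56% = 15.456% of Clearview Ventures LLC.

15.456%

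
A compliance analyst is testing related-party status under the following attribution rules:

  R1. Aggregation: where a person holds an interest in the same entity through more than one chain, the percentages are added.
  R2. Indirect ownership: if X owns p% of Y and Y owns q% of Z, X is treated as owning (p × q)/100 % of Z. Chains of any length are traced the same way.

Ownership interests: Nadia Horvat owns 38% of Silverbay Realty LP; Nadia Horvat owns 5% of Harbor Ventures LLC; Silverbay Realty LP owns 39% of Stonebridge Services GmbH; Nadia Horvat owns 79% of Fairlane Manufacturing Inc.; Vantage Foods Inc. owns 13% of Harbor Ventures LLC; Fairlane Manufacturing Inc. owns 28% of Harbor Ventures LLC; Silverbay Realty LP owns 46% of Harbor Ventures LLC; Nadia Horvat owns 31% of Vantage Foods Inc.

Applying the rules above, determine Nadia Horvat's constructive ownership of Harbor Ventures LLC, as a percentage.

Chain via Fairlane Manufacturing Inc. (R2): 79% × 28% = 22.12% of Harbor Ventures LLC.
Chain via Vantage Foods Inc. (R2): 31% × 13% = 4.03% of Harbor Ventures LLC.
Chain via Silverbay Realty LP (R2): 38% × 46% = 17.48% of Harbor Ventures LLC.
Direct interest in Harbor Ventures LLC: 5%.
Aggregating (R1): 22.12% + 4.03% + 17.48% + 5% = 48.63%.

48.63%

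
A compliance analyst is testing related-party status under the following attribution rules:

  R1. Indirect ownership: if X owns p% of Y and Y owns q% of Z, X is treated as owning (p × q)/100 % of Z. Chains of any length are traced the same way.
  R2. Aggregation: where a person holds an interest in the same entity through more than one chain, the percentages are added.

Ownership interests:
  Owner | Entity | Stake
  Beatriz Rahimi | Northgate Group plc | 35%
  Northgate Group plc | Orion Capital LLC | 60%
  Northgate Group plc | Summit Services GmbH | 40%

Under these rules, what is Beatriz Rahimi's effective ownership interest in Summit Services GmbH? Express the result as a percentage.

14%

Chain via Northgate Group plc (R1): 35% × 40% = 14% of Summit Services GmbH.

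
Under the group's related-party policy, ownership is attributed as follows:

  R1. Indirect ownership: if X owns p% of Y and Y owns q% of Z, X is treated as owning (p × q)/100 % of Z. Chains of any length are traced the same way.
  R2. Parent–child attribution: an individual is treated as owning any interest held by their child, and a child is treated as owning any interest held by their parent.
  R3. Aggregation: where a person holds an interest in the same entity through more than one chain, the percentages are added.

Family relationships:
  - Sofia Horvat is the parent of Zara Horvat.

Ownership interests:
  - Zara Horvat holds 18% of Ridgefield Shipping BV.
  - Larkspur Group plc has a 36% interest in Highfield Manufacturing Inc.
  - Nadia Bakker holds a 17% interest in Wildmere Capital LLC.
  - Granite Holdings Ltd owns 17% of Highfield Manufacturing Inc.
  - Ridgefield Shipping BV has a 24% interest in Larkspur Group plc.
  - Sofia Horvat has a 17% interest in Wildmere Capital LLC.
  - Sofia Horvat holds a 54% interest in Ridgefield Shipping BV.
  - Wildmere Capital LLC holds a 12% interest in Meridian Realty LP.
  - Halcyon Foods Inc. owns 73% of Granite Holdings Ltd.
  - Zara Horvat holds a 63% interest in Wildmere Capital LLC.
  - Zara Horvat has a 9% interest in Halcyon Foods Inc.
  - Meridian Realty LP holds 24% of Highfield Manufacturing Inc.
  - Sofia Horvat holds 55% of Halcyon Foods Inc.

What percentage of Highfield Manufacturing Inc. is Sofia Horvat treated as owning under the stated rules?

16.4672%

By parent–child attribution (R2), Sofia Horvat is treated as also owning Zara Horvat's interest in Ridgefield Shipping BV, giving 54% + 18% = 72%.
By parent–child attribution (R2), Sofia Horvat is treated as also owning Zara Horvat's interest in Wildmere Capital LLC, giving 17% + 63% = 80%.
By parent–child attribution (R2), Sofia Horvat is treated as also owning Zara Horvat's interest in Halcyon Foods Inc, giving 55% + 9% = 64%.
Chain via Ridgefield Shipping BV → Larkspur Group plc (R1): 72% × 24% × 36% = 6.2208% of Highfield Manufacturing Inc.
Chain via Wildmere Capital LLC → Meridian Realty LP (R1): 80% × 12% × 24% = 2.304% of Highfield Manufacturing Inc.
Chain via Halcyon Foods Inc. → Granite Holdings Ltd (R1): 64% × 73% × 17% = 7.9424% of Highfield Manufacturing Inc.
Aggregating (R3): 6.2208% + 2.304% + 7.9424% = 16.4672%.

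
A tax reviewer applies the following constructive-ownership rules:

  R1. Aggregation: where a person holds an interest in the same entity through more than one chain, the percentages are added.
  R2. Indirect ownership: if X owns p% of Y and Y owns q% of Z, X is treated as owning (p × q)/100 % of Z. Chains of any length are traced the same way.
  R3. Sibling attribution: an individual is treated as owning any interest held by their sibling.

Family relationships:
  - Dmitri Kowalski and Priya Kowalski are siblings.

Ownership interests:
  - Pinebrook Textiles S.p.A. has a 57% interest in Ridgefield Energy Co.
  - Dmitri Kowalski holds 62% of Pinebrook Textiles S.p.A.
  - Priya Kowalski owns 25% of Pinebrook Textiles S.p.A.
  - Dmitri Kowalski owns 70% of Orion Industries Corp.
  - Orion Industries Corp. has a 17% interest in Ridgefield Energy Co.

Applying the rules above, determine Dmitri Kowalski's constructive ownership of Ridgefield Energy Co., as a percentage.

By sibling attribution (R3), Dmitri Kowalski is treated as also owning Priya Kowalski's interest in Pinebrook Textiles S.p.A, giving 62% + 25% = 87%.
Chain via Orion Industries Corp. (R2): 70% × 17% = 11.9% of Ridgefield Energy Co.
Chain via Pinebrook Textiles S.p.A. (R2): 87% × 57% = 49.59% of Ridgefield Energy Co.
Aggregating (R1): 11.9% + 49.59% = 61.49%.

61.49%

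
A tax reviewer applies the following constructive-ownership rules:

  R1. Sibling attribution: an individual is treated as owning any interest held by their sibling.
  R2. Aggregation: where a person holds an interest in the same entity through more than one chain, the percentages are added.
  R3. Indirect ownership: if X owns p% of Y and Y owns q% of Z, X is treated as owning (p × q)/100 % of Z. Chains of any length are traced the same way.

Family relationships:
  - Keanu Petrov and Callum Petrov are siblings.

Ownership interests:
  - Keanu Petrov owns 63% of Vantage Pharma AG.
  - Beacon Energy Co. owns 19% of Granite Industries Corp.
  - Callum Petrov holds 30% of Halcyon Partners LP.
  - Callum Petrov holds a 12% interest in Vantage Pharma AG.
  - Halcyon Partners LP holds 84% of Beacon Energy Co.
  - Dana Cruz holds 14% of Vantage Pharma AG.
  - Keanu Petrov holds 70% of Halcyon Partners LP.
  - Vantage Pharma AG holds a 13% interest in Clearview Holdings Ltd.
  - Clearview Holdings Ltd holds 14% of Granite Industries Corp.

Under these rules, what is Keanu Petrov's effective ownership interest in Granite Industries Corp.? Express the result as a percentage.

By sibling attribution (R1), Keanu Petrov is treated as also owning Callum Petrov's interest in Vantage Pharma AG, giving 63% + 12% = 75%.
By sibling attribution (R1), Keanu Petrov is treated as also owning Callum Petrov's interest in Halcyon Partners LP, giving 70% + 30% = 100%.
Chain via Vantage Pharma AG → Clearview Holdings Ltd (R3): 75% × 13% × 14% = 1.365% of Granite Industries Corp.
Chain via Halcyon Partners LP → Beacon Energy Co. (R3): 100% × 84% × 19% = 15.96% of Granite Industries Corp.
Aggregating (R2): 1.365% + 15.96% = 17.325%.

17.325%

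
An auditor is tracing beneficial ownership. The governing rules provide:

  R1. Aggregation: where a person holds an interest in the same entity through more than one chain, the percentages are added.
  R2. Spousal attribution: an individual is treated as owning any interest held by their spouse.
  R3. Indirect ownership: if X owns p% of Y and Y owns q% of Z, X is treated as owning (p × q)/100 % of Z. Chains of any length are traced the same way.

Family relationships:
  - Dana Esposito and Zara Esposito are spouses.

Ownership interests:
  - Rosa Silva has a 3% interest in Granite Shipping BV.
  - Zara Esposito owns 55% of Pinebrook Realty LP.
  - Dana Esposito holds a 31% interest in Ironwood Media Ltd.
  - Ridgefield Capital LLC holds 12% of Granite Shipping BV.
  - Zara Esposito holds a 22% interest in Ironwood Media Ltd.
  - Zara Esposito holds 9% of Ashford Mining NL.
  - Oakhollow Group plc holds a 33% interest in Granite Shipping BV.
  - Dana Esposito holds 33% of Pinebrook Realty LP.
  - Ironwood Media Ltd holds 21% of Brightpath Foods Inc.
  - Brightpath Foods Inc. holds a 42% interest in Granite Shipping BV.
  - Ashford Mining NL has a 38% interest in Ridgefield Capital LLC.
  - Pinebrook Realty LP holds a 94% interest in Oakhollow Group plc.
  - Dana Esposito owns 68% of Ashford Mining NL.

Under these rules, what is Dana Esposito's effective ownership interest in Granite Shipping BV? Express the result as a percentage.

By spousal attribution (R2), Dana Esposito is treated as also owning Zara Esposito's interest in Ironwood Media Ltd, giving 31% + 22% = 53%.
By spousal attribution (R2), Dana Esposito is treated as also owning Zara Esposito's interest in Ashford Mining NL, giving 68% + 9% = 77%.
By spousal attribution (R2), Dana Esposito is treated as also owning Zara Esposito's interest in Pinebrook Realty LP, giving 33% + 55% = 88%.
Chain via Ironwood Media Ltd → Brightpath Foods Inc. (R3): 53% × 21% × 42% = 4.6746% of Granite Shipping BV.
Chain via Ashford Mining NL → Ridgefield Capital LLC (R3): 77% × 38% × 12% = 3.5112% of Granite Shipping BV.
Chain via Pinebrook Realty LP → Oakhollow Group plc (R3): 88% × 94% × 33% = 27.2976% of Granite Shipping BV.
Aggregating (R1): 4.6746% + 3.5112% + 27.2976% = 35.4834%.

35.4834%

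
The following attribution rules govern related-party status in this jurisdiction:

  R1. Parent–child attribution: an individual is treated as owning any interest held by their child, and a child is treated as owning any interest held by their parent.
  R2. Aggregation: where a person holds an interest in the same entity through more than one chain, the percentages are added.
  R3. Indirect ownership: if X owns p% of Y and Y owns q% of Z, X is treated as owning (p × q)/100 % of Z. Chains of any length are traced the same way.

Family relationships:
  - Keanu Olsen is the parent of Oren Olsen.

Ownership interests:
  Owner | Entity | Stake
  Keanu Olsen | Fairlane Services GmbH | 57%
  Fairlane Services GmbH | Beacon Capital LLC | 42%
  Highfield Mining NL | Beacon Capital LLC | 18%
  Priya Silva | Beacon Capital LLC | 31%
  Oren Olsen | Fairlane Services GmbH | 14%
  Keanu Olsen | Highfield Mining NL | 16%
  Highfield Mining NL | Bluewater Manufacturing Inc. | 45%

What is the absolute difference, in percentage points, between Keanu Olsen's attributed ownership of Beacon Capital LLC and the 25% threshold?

7.7

By parent–child attribution (R1), Keanu Olsen is treated as also owning Oren Olsen's interest in Fairlane Services GmbH, giving 57% + 14% = 71%.
Chain via Fairlane Services GmbH (R3): 71% × 42% = 29.82% of Beacon Capital LLC.
Chain via Highfield Mining NL (R3): 16% × 18% = 2.88% of Beacon Capital LLC.
Aggregating (R2): 29.82% + 2.88% = 32.7%.
32.7% exceeds the 25% threshold by 7.7 percentage points.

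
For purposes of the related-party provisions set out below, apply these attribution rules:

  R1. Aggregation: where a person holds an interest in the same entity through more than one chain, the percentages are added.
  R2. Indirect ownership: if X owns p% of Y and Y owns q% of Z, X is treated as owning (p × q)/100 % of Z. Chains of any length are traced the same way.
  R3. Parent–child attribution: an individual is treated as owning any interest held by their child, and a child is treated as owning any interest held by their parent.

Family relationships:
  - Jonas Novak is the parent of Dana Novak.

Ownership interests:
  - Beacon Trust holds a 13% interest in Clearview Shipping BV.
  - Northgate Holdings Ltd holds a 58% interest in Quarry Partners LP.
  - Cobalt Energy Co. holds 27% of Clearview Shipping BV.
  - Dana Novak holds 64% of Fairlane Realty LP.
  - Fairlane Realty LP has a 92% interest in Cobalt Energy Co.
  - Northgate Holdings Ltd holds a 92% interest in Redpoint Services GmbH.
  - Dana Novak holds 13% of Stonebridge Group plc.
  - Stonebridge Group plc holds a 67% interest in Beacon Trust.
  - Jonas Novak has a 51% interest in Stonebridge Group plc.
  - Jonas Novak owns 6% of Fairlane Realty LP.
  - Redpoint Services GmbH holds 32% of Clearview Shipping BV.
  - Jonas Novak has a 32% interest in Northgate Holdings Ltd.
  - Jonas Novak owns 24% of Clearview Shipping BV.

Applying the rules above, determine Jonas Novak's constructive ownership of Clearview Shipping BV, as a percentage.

56.3832%

By parent–child attribution (R3), Jonas Novak is treated as also owning Dana Novak's interest in Stonebridge Group plc, giving 51% + 13% = 64%.
By parent–child attribution (R3), Jonas Novak is treated as also owning Dana Novak's interest in Fairlane Realty LP, giving 6% + 64% = 70%.
Chain via Northgate Holdings Ltd → Redpoint Services GmbH (R2): 32% × 92% × 32% = 9.4208% of Clearview Shipping BV.
Chain via Stonebridge Group plc → Beacon Trust (R2): 64% × 67% × 13% = 5.5744% of Clearview Shipping BV.
Chain via Fairlane Realty LP → Cobalt Energy Co. (R2): 70% × 92% × 27% = 17.388% of Clearview Shipping BV.
Direct interest in Clearview Shipping BV: 24%.
Aggregating (R1): 9.4208% + 5.5744% + 17.388% + 24% = 56.3832%.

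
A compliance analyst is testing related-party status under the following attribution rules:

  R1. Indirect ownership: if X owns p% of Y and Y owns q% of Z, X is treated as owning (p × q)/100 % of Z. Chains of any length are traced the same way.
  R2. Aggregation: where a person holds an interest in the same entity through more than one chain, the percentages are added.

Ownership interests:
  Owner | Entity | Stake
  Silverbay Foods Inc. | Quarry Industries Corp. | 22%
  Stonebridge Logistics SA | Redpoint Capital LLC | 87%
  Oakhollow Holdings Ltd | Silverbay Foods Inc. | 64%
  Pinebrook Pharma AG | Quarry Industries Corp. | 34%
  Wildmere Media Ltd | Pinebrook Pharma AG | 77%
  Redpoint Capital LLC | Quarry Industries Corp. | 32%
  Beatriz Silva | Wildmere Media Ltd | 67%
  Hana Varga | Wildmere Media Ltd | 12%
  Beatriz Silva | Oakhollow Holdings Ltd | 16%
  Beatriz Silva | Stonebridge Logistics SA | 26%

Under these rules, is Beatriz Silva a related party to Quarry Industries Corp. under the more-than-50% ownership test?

No

Chain via Oakhollow Holdings Ltd → Silverbay Foods Inc. (R1): 16% × 64% × 22% = 2.2528% of Quarry Industries Corp.
Chain via Stonebridge Logistics SA → Redpoint Capital LLC (R1): 26% × 87% × 32% = 7.2384% of Quarry Industries Corp.
Chain via Wildmere Media Ltd → Pinebrook Pharma AG (R1): 67% × 77% × 34% = 17.5406% of Quarry Industries Corp.
Aggregating (R2): 2.2528% + 7.2384% + 17.5406% = 27.0318%.
27.0318% does not exceed the 50% threshold, so Beatriz is not a related party to Quarry Industries Corp.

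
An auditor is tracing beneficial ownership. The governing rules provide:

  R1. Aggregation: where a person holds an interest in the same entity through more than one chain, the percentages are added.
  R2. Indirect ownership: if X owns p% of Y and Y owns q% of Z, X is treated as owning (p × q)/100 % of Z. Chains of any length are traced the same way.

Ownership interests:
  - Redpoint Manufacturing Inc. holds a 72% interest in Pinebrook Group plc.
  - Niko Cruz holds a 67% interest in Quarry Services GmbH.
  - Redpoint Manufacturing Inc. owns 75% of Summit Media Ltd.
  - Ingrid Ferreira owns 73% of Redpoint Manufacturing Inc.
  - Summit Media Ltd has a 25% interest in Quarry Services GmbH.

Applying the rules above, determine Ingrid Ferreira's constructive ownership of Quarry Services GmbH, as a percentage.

13.6875%

Chain via Redpoint Manufacturing Inc. → Summit Media Ltd (R2): 73% × 75% × 25% = 13.6875% of Quarry Services GmbH.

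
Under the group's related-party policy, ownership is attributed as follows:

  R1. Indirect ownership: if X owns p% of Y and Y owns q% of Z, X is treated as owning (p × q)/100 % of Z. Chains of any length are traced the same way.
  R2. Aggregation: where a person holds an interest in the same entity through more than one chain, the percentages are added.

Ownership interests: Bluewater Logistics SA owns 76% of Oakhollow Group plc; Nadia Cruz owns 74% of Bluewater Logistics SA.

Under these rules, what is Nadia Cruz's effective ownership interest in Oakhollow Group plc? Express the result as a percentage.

56.24%

Chain via Bluewater Logistics SA (R1): 74% × 76% = 56.24% of Oakhollow Group plc.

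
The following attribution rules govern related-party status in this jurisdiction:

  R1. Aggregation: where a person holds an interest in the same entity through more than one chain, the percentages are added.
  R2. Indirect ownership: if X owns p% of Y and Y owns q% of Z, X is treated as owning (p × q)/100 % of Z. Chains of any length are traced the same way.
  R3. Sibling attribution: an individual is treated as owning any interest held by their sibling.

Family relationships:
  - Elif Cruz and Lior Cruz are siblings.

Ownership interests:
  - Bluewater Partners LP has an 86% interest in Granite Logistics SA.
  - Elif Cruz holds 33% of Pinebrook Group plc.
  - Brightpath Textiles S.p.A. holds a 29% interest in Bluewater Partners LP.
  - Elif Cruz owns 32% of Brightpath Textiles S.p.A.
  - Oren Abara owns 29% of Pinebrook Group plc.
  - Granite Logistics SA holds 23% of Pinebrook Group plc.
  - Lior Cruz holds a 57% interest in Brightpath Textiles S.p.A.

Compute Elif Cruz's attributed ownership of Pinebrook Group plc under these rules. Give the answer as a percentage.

By sibling attribution (R3), Elif Cruz is treated as also owning Lior Cruz's interest in Brightpath Textiles S.p.A, giving 32% + 57% = 89%.
Chain via Brightpath Textiles S.p.A. → Bluewater Partners LP → Granite Logistics SA (R2): 89% × 29% × 86% × 23% = 5.105218% of Pinebrook Group plc.
Direct interest in Pinebrook Group plc: 33%.
Aggregating (R1): 5.105218% + 33% = 38.105218%.

38.105218%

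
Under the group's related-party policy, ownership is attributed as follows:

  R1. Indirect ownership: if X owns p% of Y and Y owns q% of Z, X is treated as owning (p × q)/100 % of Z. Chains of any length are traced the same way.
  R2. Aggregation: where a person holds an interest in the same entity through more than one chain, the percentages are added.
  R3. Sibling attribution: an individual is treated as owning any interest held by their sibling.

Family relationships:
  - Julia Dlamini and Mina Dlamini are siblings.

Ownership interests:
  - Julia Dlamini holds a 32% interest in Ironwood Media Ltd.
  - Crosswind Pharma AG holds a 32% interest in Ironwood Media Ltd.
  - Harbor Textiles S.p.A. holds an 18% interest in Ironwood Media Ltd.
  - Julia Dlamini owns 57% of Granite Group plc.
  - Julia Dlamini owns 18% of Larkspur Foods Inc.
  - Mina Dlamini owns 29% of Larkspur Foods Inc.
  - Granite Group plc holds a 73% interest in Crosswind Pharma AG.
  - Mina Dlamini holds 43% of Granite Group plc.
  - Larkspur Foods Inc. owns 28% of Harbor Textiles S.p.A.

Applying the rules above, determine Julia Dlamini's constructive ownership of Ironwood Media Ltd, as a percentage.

By sibling attribution (R3), Julia Dlamini is treated as also owning Mina Dlamini's interest in Larkspur Foods Inc, giving 18% + 29% = 47%.
By sibling attribution (R3), Julia Dlamini is treated as also owning Mina Dlamini's interest in Granite Group plc, giving 57% + 43% = 100%.
Chain via Larkspur Foods Inc. → Harbor Textiles S.p.A. (R1): 47% × 28% × 18% = 2.3688% of Ironwood Media Ltd.
Chain via Granite Group plc → Crosswind Pharma AG (R1): 100% × 73% × 32% = 23.36% of Ironwood Media Ltd.
Direct interest in Ironwood Media Ltd: 32%.
Aggregating (R2): 2.3688% + 23.36% + 32% = 57.7288%.

57.7288%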